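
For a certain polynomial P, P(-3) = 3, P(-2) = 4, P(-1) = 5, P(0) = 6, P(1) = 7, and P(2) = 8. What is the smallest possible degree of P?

1

Forward differences of the values at u = -3, -2, -1, 0, 1, 2:
  P  : 3  4  5  6  7  8
  Δ  : 1  1  1  1  1
  Δ^2: 0  0  0  0
  Δ^3: 0  0  0
  Δ^4: 0  0
  Δ^5: 0
The first differences are constant (1) and nonzero, while all higher differences vanish, so the minimal degree is 1.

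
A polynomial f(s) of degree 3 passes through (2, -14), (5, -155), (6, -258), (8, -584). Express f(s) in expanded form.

Write f(s) = as^3 + bs^2 + cs + d. Substituting each data point gives a linear system:
  8a + 4b + 2c + d = -14
  125a + 25b + 5c + d = -155
  216a + 36b + 6c + d = -258
  512a + 64b + 8c + d = -584
Solving the system yields a = -1, b = -1, c = -1, d = 0.
So f(s) = -s^3 - s^2 - s.
Check: f(5) = -155. ✓

f(s) = -s^3 - s^2 - s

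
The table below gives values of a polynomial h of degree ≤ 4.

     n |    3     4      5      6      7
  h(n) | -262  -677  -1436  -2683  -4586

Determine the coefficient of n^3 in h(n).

Write h(n) = an^4 + bn^3 + cn^2 + dn + e. Substituting each data point gives a linear system:
  81a + 27b + 9c + 3d + e = -262
  256a + 64b + 16c + 4d + e = -677
  625a + 125b + 25c + 5d + e = -1436
  1296a + 216b + 36c + 6d + e = -2683
  2401a + 343b + 49c + 7d + e = -4586
Solving the system yields a = -1, b = -6, c = -3, d = 3, e = -1.
So h(n) = -n^4 - 6n^3 - 3n^2 + 3n - 1.
The coefficient of n^3 is -6.

-6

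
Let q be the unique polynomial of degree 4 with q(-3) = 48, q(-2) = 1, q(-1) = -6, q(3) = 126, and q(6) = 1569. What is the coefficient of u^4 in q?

Write q(u) = au^4 + bu^3 + cu^2 + du + e. Substituting each data point gives a linear system:
  81a - 27b + 9c - 3d + e = 48
  16a - 8b + 4c - 2d + e = 1
  a - b + c - d + e = -6
  81a + 27b + 9c + 3d + e = 126
  1296a + 216b + 36c + 6d + e = 1569
Solving the system yields a = 1, b = 1, c = 1, d = 4, e = -3.
So q(u) = u^4 + u^3 + u^2 + 4u - 3.
The leading coefficient is 1.

1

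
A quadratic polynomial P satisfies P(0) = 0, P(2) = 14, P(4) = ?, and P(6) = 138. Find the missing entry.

60

On equispaced nodes a degree-2 polynomial has vanishing third forward difference, so
  - P(0) + 3·P(2) - 3·P(4) + P(6) = 0.
Substituting the known values and solving for P(4):
  -3·P(4) = -180
  P(4) = 60.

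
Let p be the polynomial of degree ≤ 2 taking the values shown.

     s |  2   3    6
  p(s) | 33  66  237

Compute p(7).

318

Using the Lagrange interpolation formula with nodes 2, 3, 6:
  L_0(s) = (s - 3)(s - 6) / 4
  L_1(s) = (s - 2)(s - 6) / -3
  L_2(s) = (s - 2)(s - 3) / 12
Then p(s) = 33·L_0(s) + 66·L_1(s) + 237·L_2(s).
Expanding and collecting terms gives p(s) = 6s^2 + 3s + 3.
Evaluating at s = 7: p(7) = 318.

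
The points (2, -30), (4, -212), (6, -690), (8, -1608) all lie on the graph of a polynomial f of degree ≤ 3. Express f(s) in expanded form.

Write f(s) = as^3 + bs^2 + cs + d. Substituting each data point gives a linear system:
  8a + 4b + 2c + d = -30
  64a + 16b + 4c + d = -212
  216a + 36b + 6c + d = -690
  512a + 64b + 8c + d = -1608
Solving the system yields a = -3, b = -1, c = -1, d = 0.
So f(s) = -3s^3 - s^2 - s.
Check: f(8) = -1608. ✓

f(s) = -3s^3 - s^2 - s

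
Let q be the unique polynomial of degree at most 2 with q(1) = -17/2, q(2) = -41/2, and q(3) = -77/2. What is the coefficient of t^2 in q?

-3

Write q(t) = at^2 + bt + c. Substituting each data point gives a linear system:
  a + b + c = -17/2
  4a + 2b + c = -41/2
  9a + 3b + c = -77/2
Solving the system yields a = -3, b = -3, c = -5/2.
So q(t) = -3t^2 - 3t - 5/2.
The leading coefficient is -3.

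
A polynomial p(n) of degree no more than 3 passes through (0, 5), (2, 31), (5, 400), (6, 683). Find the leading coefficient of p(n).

Write p(n) = an^3 + bn^2 + cn + d. Substituting each data point gives a linear system:
  d = 5
  8a + 4b + 2c + d = 31
  125a + 25b + 5c + d = 400
  216a + 36b + 6c + d = 683
Solving the system yields a = 3, b = 1, c = -1, d = 5.
So p(n) = 3n^3 + n^2 - n + 5.
The leading coefficient is 3.

3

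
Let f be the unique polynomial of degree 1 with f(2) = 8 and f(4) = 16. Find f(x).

f(x) = 4x

Write f(x) = ax + b. Substituting each data point gives a linear system:
  2a + b = 8
  4a + b = 16
Solving the system yields a = 4, b = 0.
So f(x) = 4x.
Check: f(2) = 8. ✓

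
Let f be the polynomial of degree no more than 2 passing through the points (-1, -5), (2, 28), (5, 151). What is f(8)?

364

Write f(t) = at^2 + bt + c. Substituting each data point gives a linear system:
  a - b + c = -5
  4a + 2b + c = 28
  25a + 5b + c = 151
Solving the system yields a = 5, b = 6, c = -4.
So f(t) = 5t^2 + 6t - 4.
Then f(8) = 364.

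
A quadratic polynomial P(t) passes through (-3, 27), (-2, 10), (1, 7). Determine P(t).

Using the Lagrange interpolation formula with nodes -3, -2, 1:
  L_0(t) = (t + 2)(t - 1) / 4
  L_1(t) = (t + 3)(t - 1) / -3
  L_2(t) = (t + 3)(t + 2) / 12
Then P(t) = 27·L_0(t) + 10·L_1(t) + 7·L_2(t).
Expanding and collecting terms gives P(t) = 4t^2 + 3t.
Check: P(-3) = 27. ✓

P(t) = 4t^2 + 3t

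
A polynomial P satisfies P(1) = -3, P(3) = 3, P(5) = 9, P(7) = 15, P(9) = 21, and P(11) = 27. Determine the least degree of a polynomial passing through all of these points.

Forward differences of the values at n = 1, 3, 5, 7, 9, 11:
  P  : -3  3  9  15  21  27
  Δ  : 6  6  6  6  6
  Δ^2: 0  0  0  0
  Δ^3: 0  0  0
  Δ^4: 0  0
  Δ^5: 0
The first differences are constant (6) and nonzero, while all higher differences vanish, so the minimal degree is 1.

1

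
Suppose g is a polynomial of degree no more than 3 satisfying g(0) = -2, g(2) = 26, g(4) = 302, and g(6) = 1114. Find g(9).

Using the Lagrange interpolation formula with nodes 0, 2, 4, 6:
  L_0(x) = (x - 2)(x - 4)(x - 6) / -48
  L_1(x) = x(x - 4)(x - 6) / 16
  L_2(x) = x(x - 2)(x - 6) / -16
  L_3(x) = x(x - 2)(x - 4) / 48
Then g(x) = -2·L_0(x) + 26·L_1(x) + 302·L_2(x) + 1114·L_3(x).
Expanding and collecting terms gives g(x) = 6x^3 - 5x^2 - 2.
Evaluating at x = 9: g(9) = 3967.

3967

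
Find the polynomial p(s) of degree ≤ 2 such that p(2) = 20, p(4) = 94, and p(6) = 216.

Write p(s) = as^2 + bs + c. Substituting each data point gives a linear system:
  4a + 2b + c = 20
  16a + 4b + c = 94
  36a + 6b + c = 216
Solving the system yields a = 6, b = 1, c = -6.
So p(s) = 6s^2 + s - 6.
Check: p(2) = 20. ✓

p(s) = 6s^2 + s - 6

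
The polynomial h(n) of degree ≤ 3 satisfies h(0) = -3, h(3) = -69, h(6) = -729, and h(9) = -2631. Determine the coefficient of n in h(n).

Write h(n) = an^3 + bn^2 + cn + d. Substituting each data point gives a linear system:
  d = -3
  27a + 9b + 3c + d = -69
  216a + 36b + 6c + d = -729
  729a + 81b + 9c + d = -2631
Solving the system yields a = -4, b = 3, c = 5, d = -3.
So h(n) = -4n³ + 3n² + 5n - 3.
The coefficient of n is 5.

5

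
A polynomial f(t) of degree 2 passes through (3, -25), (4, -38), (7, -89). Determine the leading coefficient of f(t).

-1

Write f(t) = at^2 + bt + c. Substituting each data point gives a linear system:
  9a + 3b + c = -25
  16a + 4b + c = -38
  49a + 7b + c = -89
Solving the system yields a = -1, b = -6, c = 2.
So f(t) = -t² - 6t + 2.
The leading coefficient is -1.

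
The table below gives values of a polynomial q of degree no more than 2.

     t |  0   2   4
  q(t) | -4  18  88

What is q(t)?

q(t) = 6t^2 - t - 4

Write q(t) = at^2 + bt + c. Substituting each data point gives a linear system:
  c = -4
  4a + 2b + c = 18
  16a + 4b + c = 88
Solving the system yields a = 6, b = -1, c = -4.
So q(t) = 6t^2 - t - 4.
Check: q(2) = 18. ✓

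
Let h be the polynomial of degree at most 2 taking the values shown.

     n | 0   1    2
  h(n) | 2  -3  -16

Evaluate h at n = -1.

Using the Lagrange interpolation formula with nodes 0, 1, 2:
  L_0(n) = (n - 1)(n - 2) / 2
  L_1(n) = n(n - 2) / -1
  L_2(n) = n(n - 1) / 2
Then h(n) = 2·L_0(n) - 3·L_1(n) - 16·L_2(n).
Expanding and collecting terms gives h(n) = -4n^2 - n + 2.
Evaluating at n = -1: h(-1) = -1.

-1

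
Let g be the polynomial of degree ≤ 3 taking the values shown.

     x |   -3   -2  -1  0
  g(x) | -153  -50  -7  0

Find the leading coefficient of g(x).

4

Write g(x) = ax^3 + bx^2 + cx + d. Substituting each data point gives a linear system:
  -27a + 9b - 3c + d = -153
  -8a + 4b - 2c + d = -50
  -a + b - c + d = -7
  d = 0
Solving the system yields a = 4, b = -6, c = -3, d = 0.
So g(x) = 4x^3 - 6x^2 - 3x.
The leading coefficient is 4.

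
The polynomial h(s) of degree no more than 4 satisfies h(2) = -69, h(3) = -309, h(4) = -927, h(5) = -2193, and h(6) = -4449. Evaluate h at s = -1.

Forward differences of the values at s = 2, 3, 4, 5, 6:
  h  : -69  -309  -927  -2193  -4449
  Δ  : -240  -618  -1266  -2256
  Δ^2: -378  -648  -990
  Δ^3: -270  -342
  Δ^4: -72
The fourth differences are constant, confirming degree 4.
Interpolating (Newton forward form) and evaluating at s = -1 gives h(-1) = 3.

3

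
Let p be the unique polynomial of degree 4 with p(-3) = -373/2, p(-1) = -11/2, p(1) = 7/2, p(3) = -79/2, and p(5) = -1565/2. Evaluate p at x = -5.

-2855/2

Forward differences of the values at x = -3, -1, 1, 3, 5:
  p  : -373/2  -11/2  7/2  -79/2  -1565/2
  Δ  : 181  9  -43  -743
  Δ^2: -172  -52  -700
  Δ^3: 120  -648
  Δ^4: -768
The fourth differences are constant, confirming degree 4.
Interpolating (Newton forward form) and evaluating at x = -5 gives p(-5) = -2855/2.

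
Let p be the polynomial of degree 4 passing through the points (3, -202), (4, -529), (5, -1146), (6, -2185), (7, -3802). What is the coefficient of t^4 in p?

-1

Write p(t) = at^4 + bt^3 + ct^2 + dt + e. Substituting each data point gives a linear system:
  81a + 27b + 9c + 3d + e = -202
  256a + 64b + 16c + 4d + e = -529
  625a + 125b + 25c + 5d + e = -1146
  1296a + 216b + 36c + 6d + e = -2185
  2401a + 343b + 49c + 7d + e = -3802
Solving the system yields a = -1, b = -4, c = 0, d = -4, e = -1.
So p(t) = -t^4 - 4t^3 - 4t - 1.
The leading coefficient is -1.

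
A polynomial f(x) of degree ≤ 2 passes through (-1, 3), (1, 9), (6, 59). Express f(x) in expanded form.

Using the Lagrange interpolation formula with nodes -1, 1, 6:
  L_0(x) = (x - 1)(x - 6) / 14
  L_1(x) = (x + 1)(x - 6) / -10
  L_2(x) = (x + 1)(x - 1) / 35
Then f(x) = 3·L_0(x) + 9·L_1(x) + 59·L_2(x).
Expanding and collecting terms gives f(x) = x^2 + 3x + 5.
Check: f(1) = 9. ✓

f(x) = x^2 + 3x + 5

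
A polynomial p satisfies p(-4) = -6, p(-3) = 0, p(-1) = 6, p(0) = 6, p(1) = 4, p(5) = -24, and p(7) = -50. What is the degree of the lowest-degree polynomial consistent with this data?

Divided differences on the nodes -4, -3, -1, 0, 1, 5, 7:
  order 0: -6  0  6  6  4  -24  -50
  order 1: 6  3  0  -2  -7  -13
  order 2: -1  -1  -1  -1  -1
  order 3: 0  0  0  0
  order 4: 0  0  0
  order 5: 0  0
  order 6: 0
The order-2 divided differences are all -1 (nonzero) and every higher order vanishes, so the data lies on a polynomial of degree exactly 2.

2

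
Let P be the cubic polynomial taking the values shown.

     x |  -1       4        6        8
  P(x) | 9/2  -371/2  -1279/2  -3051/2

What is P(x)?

P(x) = -3x^3 + x + 5/2

Write P(x) = ax^3 + bx^2 + cx + d. Substituting each data point gives a linear system:
  -a + b - c + d = 9/2
  64a + 16b + 4c + d = -371/2
  216a + 36b + 6c + d = -1279/2
  512a + 64b + 8c + d = -3051/2
Solving the system yields a = -3, b = 0, c = 1, d = 5/2.
So P(x) = -3x³ + x + 5/2.
Check: P(8) = -3051/2. ✓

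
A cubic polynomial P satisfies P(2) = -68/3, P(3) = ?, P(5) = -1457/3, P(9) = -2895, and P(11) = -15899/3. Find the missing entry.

-97

The 4 known points determine the degree-3 polynomial uniquely.
Write P(t) = at^3 + bt^2 + ct + d. Substituting each data point gives a linear system:
  8a + 4b + 2c + d = -68/3
  125a + 25b + 5c + d = -1457/3
  729a + 81b + 9c + d = -2895
  1331a + 121b + 11c + d = -15899/3
Solving the system yields a = -4, b = 0, c = 5/3, d = 6.
So P(t) = -4t^3 + (5/3)t + 6.
Then P(3) = -97.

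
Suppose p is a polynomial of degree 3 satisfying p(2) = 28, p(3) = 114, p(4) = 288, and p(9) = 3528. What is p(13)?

Write p(x) = ax^3 + bx^2 + cx + d. Substituting each data point gives a linear system:
  8a + 4b + 2c + d = 28
  27a + 9b + 3c + d = 114
  64a + 16b + 4c + d = 288
  729a + 81b + 9c + d = 3528
Solving the system yields a = 5, b = -1, c = -4, d = 0.
So p(x) = 5x³ - x² - 4x.
Then p(13) = 10764.

10764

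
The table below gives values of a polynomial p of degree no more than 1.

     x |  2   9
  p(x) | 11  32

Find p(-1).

Using the Lagrange interpolation formula with nodes 2, 9:
  L_0(x) = (x - 9) / -7
  L_1(x) = (x - 2) / 7
Then p(x) = 11·L_0(x) + 32·L_1(x).
Expanding and collecting terms gives p(x) = 3x + 5.
Evaluating at x = -1: p(-1) = 2.

2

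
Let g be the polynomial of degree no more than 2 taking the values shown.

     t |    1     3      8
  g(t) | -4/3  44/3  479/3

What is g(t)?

Using the Lagrange interpolation formula with nodes 1, 3, 8:
  L_0(t) = (t - 3)(t - 8) / 14
  L_1(t) = (t - 1)(t - 8) / -10
  L_2(t) = (t - 1)(t - 3) / 35
Then g(t) = -4/3·L_0(t) + 44/3·L_1(t) + 479/3·L_2(t).
Expanding and collecting terms gives g(t) = 3t² - 4t - 1/3.
Check: g(3) = 44/3. ✓

g(t) = 3t^2 - 4t - 1/3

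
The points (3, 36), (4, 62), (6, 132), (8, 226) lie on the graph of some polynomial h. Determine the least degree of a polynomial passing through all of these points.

2

Divided differences on the nodes 3, 4, 6, 8:
  order 0: 36  62  132  226
  order 1: 26  35  47
  order 2: 3  3
  order 3: 0
The order-2 divided differences are all 3 (nonzero) and every higher order vanishes, so the data lies on a polynomial of degree exactly 2.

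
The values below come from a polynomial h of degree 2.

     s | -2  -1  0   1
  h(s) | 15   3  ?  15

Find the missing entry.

The 3 known points determine the degree-2 polynomial uniquely.
Write h(s) = as^2 + bs + c. Substituting each data point gives a linear system:
  4a - 2b + c = 15
  a - b + c = 3
  a + b + c = 15
Solving the system yields a = 6, b = 6, c = 3.
So h(s) = 6s^2 + 6s + 3.
Then h(0) = 3.

3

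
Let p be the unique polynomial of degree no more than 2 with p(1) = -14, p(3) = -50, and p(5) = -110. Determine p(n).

Write p(n) = an^2 + bn + c. Substituting each data point gives a linear system:
  a + b + c = -14
  9a + 3b + c = -50
  25a + 5b + c = -110
Solving the system yields a = -3, b = -6, c = -5.
So p(n) = -3n^2 - 6n - 5.
Check: p(3) = -50. ✓

p(n) = -3n^2 - 6n - 5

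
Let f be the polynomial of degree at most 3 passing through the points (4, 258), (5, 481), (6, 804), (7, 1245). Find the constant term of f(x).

6

Write f(x) = ax^3 + bx^2 + cx + d. Substituting each data point gives a linear system:
  64a + 16b + 4c + d = 258
  125a + 25b + 5c + d = 481
  216a + 36b + 6c + d = 804
  343a + 49b + 7c + d = 1245
Solving the system yields a = 3, b = 5, c = -5, d = 6.
So f(x) = 3x^3 + 5x^2 - 5x + 6.
The constant term is 6.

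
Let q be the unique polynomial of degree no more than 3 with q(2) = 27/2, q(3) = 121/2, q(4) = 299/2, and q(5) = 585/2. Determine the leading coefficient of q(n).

2

Write q(n) = an^3 + bn^2 + cn + d. Substituting each data point gives a linear system:
  8a + 4b + 2c + d = 27/2
  27a + 9b + 3c + d = 121/2
  64a + 16b + 4c + d = 299/2
  125a + 25b + 5c + d = 585/2
Solving the system yields a = 2, b = 3, c = -6, d = -5/2.
So q(n) = 2n³ + 3n² - 6n - 5/2.
The leading coefficient is 2.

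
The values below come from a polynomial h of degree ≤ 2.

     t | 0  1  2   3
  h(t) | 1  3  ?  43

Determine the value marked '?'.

17

On equispaced nodes a degree-2 polynomial has vanishing third forward difference, so
  - h(0) + 3·h(1) - 3·h(2) + h(3) = 0.
Substituting the known values and solving for h(2):
  -3·h(2) = -51
  h(2) = 17.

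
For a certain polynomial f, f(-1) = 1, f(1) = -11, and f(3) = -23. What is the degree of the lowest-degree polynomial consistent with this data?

1

Forward differences of the values at n = -1, 1, 3:
  f  : 1  -11  -23
  Δ  : -12  -12
  Δ^2: 0
The first differences are constant (-12) and nonzero, while all higher differences vanish, so the minimal degree is 1.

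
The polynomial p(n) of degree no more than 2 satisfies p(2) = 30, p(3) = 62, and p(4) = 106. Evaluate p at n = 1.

10

Using the Lagrange interpolation formula with nodes 2, 3, 4:
  L_0(n) = (n - 3)(n - 4) / 2
  L_1(n) = (n - 2)(n - 4) / -1
  L_2(n) = (n - 2)(n - 3) / 2
Then p(n) = 30·L_0(n) + 62·L_1(n) + 106·L_2(n).
Expanding and collecting terms gives p(n) = 6n^2 + 2n + 2.
Evaluating at n = 1: p(1) = 10.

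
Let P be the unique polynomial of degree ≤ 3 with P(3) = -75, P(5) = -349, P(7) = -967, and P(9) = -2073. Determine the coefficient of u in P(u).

-6

Write P(u) = au^3 + bu^2 + cu + d. Substituting each data point gives a linear system:
  27a + 9b + 3c + d = -75
  125a + 25b + 5c + d = -349
  343a + 49b + 7c + d = -967
  729a + 81b + 9c + d = -2073
Solving the system yields a = -3, b = 2, c = -6, d = 6.
So P(u) = -3u³ + 2u² - 6u + 6.
The coefficient of u is -6.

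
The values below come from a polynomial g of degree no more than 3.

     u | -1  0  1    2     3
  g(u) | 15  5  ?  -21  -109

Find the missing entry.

On equispaced nodes a degree-3 polynomial has vanishing fourth forward difference, so
  g(-1) - 4·g(0) + 6·g(1) - 4·g(2) + g(3) = 0.
Substituting the known values and solving for g(1):
  6·g(1) = 30
  g(1) = 5.

5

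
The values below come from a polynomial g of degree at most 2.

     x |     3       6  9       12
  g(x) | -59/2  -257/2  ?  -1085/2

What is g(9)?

-599/2

The 3 known points determine the degree-2 polynomial uniquely.
Write g(x) = ax^2 + bx + c. Substituting each data point gives a linear system:
  9a + 3b + c = -59/2
  36a + 6b + c = -257/2
  144a + 12b + c = -1085/2
Solving the system yields a = -4, b = 3, c = -5/2.
So g(x) = -4x² + 3x - 5/2.
Then g(9) = -599/2.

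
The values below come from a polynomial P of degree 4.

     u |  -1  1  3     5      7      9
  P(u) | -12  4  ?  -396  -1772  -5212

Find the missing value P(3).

The 5 known points determine the degree-4 polynomial uniquely.
Write P(u) = au^4 + bu^3 + cu^2 + du + e. Substituting each data point gives a linear system:
  a - b + c - d + e = -12
  a + b + c + d + e = 4
  625a + 125b + 25c + 5d + e = -396
  2401a + 343b + 49c + 7d + e = -1772
  6561a + 729b + 81c + 9d + e = -5212
Solving the system yields a = -1, b = 2, c = -2, d = 6, e = -1.
So P(u) = -u^4 + 2u^3 - 2u^2 + 6u - 1.
Then P(3) = -28.

-28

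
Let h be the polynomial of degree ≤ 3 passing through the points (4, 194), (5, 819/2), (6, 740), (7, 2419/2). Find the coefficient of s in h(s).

Write h(s) = as^3 + bs^2 + cs + d. Substituting each data point gives a linear system:
  64a + 16b + 4c + d = 194
  125a + 25b + 5c + d = 819/2
  216a + 36b + 6c + d = 740
  343a + 49b + 7c + d = 2419/2
Solving the system yields a = 4, b = -5/2, c = -6, d = 2.
So h(s) = 4s^3 - (5/2)s^2 - 6s + 2.
The coefficient of s is -6.

-6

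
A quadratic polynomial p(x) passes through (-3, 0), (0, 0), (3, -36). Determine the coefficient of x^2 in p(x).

-2

Write p(x) = ax^2 + bx + c. Substituting each data point gives a linear system:
  9a - 3b + c = 0
  c = 0
  9a + 3b + c = -36
Solving the system yields a = -2, b = -6, c = 0.
So p(x) = -2x^2 - 6x.
The leading coefficient is -2.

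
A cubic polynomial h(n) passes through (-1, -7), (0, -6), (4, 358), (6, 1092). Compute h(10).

Using the Lagrange interpolation formula with nodes -1, 0, 4, 6:
  L_0(n) = n(n - 4)(n - 6) / -35
  L_1(n) = (n + 1)(n - 4)(n - 6) / 24
  L_2(n) = (n + 1)n(n - 6) / -40
  L_3(n) = (n + 1)n(n - 4) / 84
Then h(n) = -7·L_0(n) - 6·L_1(n) + 358·L_2(n) + 1092·L_3(n).
Expanding and collecting terms gives h(n) = 4n³ + 6n² + 3n - 6.
Evaluating at n = 10: h(10) = 4624.

4624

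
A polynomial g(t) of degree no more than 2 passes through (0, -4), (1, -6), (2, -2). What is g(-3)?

Using the Lagrange interpolation formula with nodes 0, 1, 2:
  L_0(t) = (t - 1)(t - 2) / 2
  L_1(t) = t(t - 2) / -1
  L_2(t) = t(t - 1) / 2
Then g(t) = -4·L_0(t) - 6·L_1(t) - 2·L_2(t).
Expanding and collecting terms gives g(t) = 3t^2 - 5t - 4.
Evaluating at t = -3: g(-3) = 38.

38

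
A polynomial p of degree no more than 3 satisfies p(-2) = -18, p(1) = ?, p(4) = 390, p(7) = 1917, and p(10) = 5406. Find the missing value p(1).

On equispaced nodes a degree-3 polynomial has vanishing fourth forward difference, so
  p(-2) - 4·p(1) + 6·p(4) - 4·p(7) + p(10) = 0.
Substituting the known values and solving for p(1):
  -4·p(1) = -60
  p(1) = 15.

15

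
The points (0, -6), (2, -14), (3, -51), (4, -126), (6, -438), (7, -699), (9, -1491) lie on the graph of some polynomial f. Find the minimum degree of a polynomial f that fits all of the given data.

3

Divided differences on the nodes 0, 2, 3, 4, 6, 7, 9:
  order 0: -6  -14  -51  -126  -438  -699  -1491
  order 1: -4  -37  -75  -156  -261  -396
  order 2: -11  -19  -27  -35  -45
  order 3: -2  -2  -2  -2
  order 4: 0  0  0
  order 5: 0  0
  order 6: 0
The order-3 divided differences are all -2 (nonzero) and every higher order vanishes, so the data lies on a polynomial of degree exactly 3.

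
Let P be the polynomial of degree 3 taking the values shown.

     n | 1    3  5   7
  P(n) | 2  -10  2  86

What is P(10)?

452

Write P(n) = an^3 + bn^2 + cn + d. Substituting each data point gives a linear system:
  a + b + c + d = 2
  27a + 9b + 3c + d = -10
  125a + 25b + 5c + d = 2
  343a + 49b + 7c + d = 86
Solving the system yields a = 1, b = -6, c = 5, d = 2.
So P(n) = n^3 - 6n^2 + 5n + 2.
Then P(10) = 452.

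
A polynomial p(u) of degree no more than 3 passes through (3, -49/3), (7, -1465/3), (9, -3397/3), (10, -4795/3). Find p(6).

-859/3

Write p(u) = au^3 + bu^2 + cu + d. Substituting each data point gives a linear system:
  27a + 9b + 3c + d = -49/3
  343a + 49b + 7c + d = -1465/3
  729a + 81b + 9c + d = -3397/3
  1000a + 100b + 10c + d = -4795/3
Solving the system yields a = -2, b = 4, c = 0, d = 5/3.
So p(u) = -2u^3 + 4u^2 + 5/3.
Then p(6) = -859/3.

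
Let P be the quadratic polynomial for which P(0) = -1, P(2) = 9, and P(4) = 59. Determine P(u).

Using the Lagrange interpolation formula with nodes 0, 2, 4:
  L_0(u) = (u - 2)(u - 4) / 8
  L_1(u) = u(u - 4) / -4
  L_2(u) = u(u - 2) / 8
Then P(u) = -1·L_0(u) + 9·L_1(u) + 59·L_2(u).
Expanding and collecting terms gives P(u) = 5u^2 - 5u - 1.
Check: P(2) = 9. ✓

P(u) = 5u^2 - 5u - 1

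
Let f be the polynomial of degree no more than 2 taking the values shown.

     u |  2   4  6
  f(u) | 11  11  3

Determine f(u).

Write f(u) = au^2 + bu + c. Substituting each data point gives a linear system:
  4a + 2b + c = 11
  16a + 4b + c = 11
  36a + 6b + c = 3
Solving the system yields a = -1, b = 6, c = 3.
So f(u) = -u^2 + 6u + 3.
Check: f(4) = 11. ✓

f(u) = -u^2 + 6u + 3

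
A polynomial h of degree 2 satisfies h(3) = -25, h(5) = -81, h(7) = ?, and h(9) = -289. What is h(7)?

-169

The 3 known points determine the degree-2 polynomial uniquely.
Write h(u) = au^2 + bu + c. Substituting each data point gives a linear system:
  9a + 3b + c = -25
  25a + 5b + c = -81
  81a + 9b + c = -289
Solving the system yields a = -4, b = 4, c = -1.
So h(u) = -4u² + 4u - 1.
Then h(7) = -169.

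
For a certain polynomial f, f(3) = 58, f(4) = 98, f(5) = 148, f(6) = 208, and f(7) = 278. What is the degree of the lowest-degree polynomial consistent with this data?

Forward differences of the values at n = 3, 4, 5, 6, 7:
  f  : 58  98  148  208  278
  Δ  : 40  50  60  70
  Δ^2: 10  10  10
  Δ^3: 0  0
  Δ^4: 0
The second differences are constant (10) and nonzero, while all higher differences vanish, so the minimal degree is 2.

2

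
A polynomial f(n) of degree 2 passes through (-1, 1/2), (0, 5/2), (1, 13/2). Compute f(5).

Forward differences of the values at n = -1, 0, 1:
  f  : 1/2  5/2  13/2
  Δ  : 2  4
  Δ^2: 2
The second differences are constant, confirming degree 2.
Interpolating (Newton forward form) and evaluating at n = 5 gives f(5) = 85/2.

85/2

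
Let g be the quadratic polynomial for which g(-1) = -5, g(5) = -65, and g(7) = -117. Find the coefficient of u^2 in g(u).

Write g(u) = au^2 + bu + c. Substituting each data point gives a linear system:
  a - b + c = -5
  25a + 5b + c = -65
  49a + 7b + c = -117
Solving the system yields a = -2, b = -2, c = -5.
So g(u) = -2u² - 2u - 5.
The leading coefficient is -2.

-2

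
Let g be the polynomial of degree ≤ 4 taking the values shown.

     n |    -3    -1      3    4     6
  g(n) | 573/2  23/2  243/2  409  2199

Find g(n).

Write g(n) = an^4 + bn^3 + cn^2 + dn + e. Substituting each data point gives a linear system:
  81a - 27b + 9c - 3d + e = 573/2
  a - b + c - d + e = 23/2
  81a + 27b + 9c + 3d + e = 243/2
  256a + 64b + 16c + 4d + e = 409
  1296a + 216b + 36c + 6d + e = 2199
Solving the system yields a = 2, b = -5/2, c = 5, d = -5, e = -3.
So g(n) = 2n^4 - (5/2)n^3 + 5n^2 - 5n - 3.
Check: g(-3) = 573/2. ✓

g(n) = 2n^4 - (5/2)n^3 + 5n^2 - 5n - 3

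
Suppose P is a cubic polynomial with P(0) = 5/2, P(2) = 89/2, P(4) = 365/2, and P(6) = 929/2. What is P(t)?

Using the Lagrange interpolation formula with nodes 0, 2, 4, 6:
  L_0(t) = (t - 2)(t - 4)(t - 6) / -48
  L_1(t) = t(t - 4)(t - 6) / 16
  L_2(t) = t(t - 2)(t - 6) / -16
  L_3(t) = t(t - 2)(t - 4) / 48
Then P(t) = 5/2·L_0(t) + 89/2·L_1(t) + 365/2·L_2(t) + 929/2·L_3(t).
Expanding and collecting terms gives P(t) = t³ + 6t² + 5t + 5/2.
Check: P(6) = 929/2. ✓

P(t) = t^3 + 6t^2 + 5t + 5/2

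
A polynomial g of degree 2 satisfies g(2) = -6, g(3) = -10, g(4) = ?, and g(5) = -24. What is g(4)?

-16

On equispaced nodes a degree-2 polynomial has vanishing third forward difference, so
  - g(2) + 3·g(3) - 3·g(4) + g(5) = 0.
Substituting the known values and solving for g(4):
  -3·g(4) = 48
  g(4) = -16.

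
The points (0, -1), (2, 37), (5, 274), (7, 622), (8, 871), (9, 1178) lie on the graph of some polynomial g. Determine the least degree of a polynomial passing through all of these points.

Divided differences on the nodes 0, 2, 5, 7, 8, 9:
  order 0: -1  37  274  622  871  1178
  order 1: 19  79  174  249  307
  order 2: 12  19  25  29
  order 3: 1  1  1
  order 4: 0  0
  order 5: 0
The order-3 divided differences are all 1 (nonzero) and every higher order vanishes, so the data lies on a polynomial of degree exactly 3.

3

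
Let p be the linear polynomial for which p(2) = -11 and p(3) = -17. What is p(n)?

p(n) = -6n + 1

Using the Lagrange interpolation formula with nodes 2, 3:
  L_0(n) = (n - 3) / -1
  L_1(n) = (n - 2) / 1
Then p(n) = -11·L_0(n) - 17·L_1(n).
Expanding and collecting terms gives p(n) = -6n + 1.
Check: p(3) = -17. ✓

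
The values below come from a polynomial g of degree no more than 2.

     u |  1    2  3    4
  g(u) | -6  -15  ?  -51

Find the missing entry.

-30

On equispaced nodes a degree-2 polynomial has vanishing third forward difference, so
  - g(1) + 3·g(2) - 3·g(3) + g(4) = 0.
Substituting the known values and solving for g(3):
  -3·g(3) = 90
  g(3) = -30.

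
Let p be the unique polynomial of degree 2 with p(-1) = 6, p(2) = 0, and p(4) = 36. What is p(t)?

p(t) = 4t^2 - 6t - 4

Using the Lagrange interpolation formula with nodes -1, 2, 4:
  L_0(t) = (t - 2)(t - 4) / 15
  L_1(t) = (t + 1)(t - 4) / -6
  L_2(t) = (t + 1)(t - 2) / 10
Then p(t) = 6·L_0(t) + 0·L_1(t) + 36·L_2(t).
Expanding and collecting terms gives p(t) = 4t² - 6t - 4.
Check: p(-1) = 6. ✓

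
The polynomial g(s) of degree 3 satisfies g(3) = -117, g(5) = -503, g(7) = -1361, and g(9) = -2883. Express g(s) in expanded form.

g(s) = -4s^3 + s^2 - 5s - 3

Write g(s) = as^3 + bs^2 + cs + d. Substituting each data point gives a linear system:
  27a + 9b + 3c + d = -117
  125a + 25b + 5c + d = -503
  343a + 49b + 7c + d = -1361
  729a + 81b + 9c + d = -2883
Solving the system yields a = -4, b = 1, c = -5, d = -3.
So g(s) = -4s^3 + s^2 - 5s - 3.
Check: g(3) = -117. ✓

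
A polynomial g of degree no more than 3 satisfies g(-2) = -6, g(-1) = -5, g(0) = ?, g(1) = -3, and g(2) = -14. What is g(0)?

The 4 known points determine the degree-3 polynomial uniquely.
Write g(x) = ax^3 + bx^2 + cx + d. Substituting each data point gives a linear system:
  -8a + 4b - 2c + d = -6
  -a + b - c + d = -5
  a + b + c + d = -3
  8a + 4b + 2c + d = -14
Solving the system yields a = -1, b = -2, c = 2, d = -2.
So g(x) = -x^3 - 2x^2 + 2x - 2.
Then g(0) = -2.

-2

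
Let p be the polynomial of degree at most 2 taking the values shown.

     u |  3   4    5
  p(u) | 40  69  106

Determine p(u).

p(u) = 4u^2 + u + 1

Using the Lagrange interpolation formula with nodes 3, 4, 5:
  L_0(u) = (u - 4)(u - 5) / 2
  L_1(u) = (u - 3)(u - 5) / -1
  L_2(u) = (u - 3)(u - 4) / 2
Then p(u) = 40·L_0(u) + 69·L_1(u) + 106·L_2(u).
Expanding and collecting terms gives p(u) = 4u^2 + u + 1.
Check: p(3) = 40. ✓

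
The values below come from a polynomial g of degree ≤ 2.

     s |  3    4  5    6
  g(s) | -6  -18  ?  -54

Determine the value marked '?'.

On equispaced nodes a degree-2 polynomial has vanishing third forward difference, so
  - g(3) + 3·g(4) - 3·g(5) + g(6) = 0.
Substituting the known values and solving for g(5):
  -3·g(5) = 102
  g(5) = -34.

-34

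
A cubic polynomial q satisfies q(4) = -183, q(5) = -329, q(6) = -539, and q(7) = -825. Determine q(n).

q(n) = -2n^3 - 2n^2 - 6n + 1

Using the Lagrange interpolation formula with nodes 4, 5, 6, 7:
  L_0(n) = (n - 5)(n - 6)(n - 7) / -6
  L_1(n) = (n - 4)(n - 6)(n - 7) / 2
  L_2(n) = (n - 4)(n - 5)(n - 7) / -2
  L_3(n) = (n - 4)(n - 5)(n - 6) / 6
Then q(n) = -183·L_0(n) - 329·L_1(n) - 539·L_2(n) - 825·L_3(n).
Expanding and collecting terms gives q(n) = -2n³ - 2n² - 6n + 1.
Check: q(4) = -183. ✓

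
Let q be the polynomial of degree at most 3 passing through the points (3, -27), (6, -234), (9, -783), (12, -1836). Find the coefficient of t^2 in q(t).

-1

Write q(t) = at^3 + bt^2 + ct + d. Substituting each data point gives a linear system:
  27a + 9b + 3c + d = -27
  216a + 36b + 6c + d = -234
  729a + 81b + 9c + d = -783
  1728a + 144b + 12c + d = -1836
Solving the system yields a = -1, b = -1, c = 3, d = 0.
So q(t) = -t^3 - t^2 + 3t.
The coefficient of t^2 is -1.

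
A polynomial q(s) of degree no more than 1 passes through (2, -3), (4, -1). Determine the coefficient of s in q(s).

1

Write q(s) = as + b. Substituting each data point gives a linear system:
  2a + b = -3
  4a + b = -1
Solving the system yields a = 1, b = -5.
So q(s) = s - 5.
The leading coefficient is 1.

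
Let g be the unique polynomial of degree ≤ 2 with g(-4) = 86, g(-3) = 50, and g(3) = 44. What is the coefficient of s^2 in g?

5

Write g(s) = as^2 + bs + c. Substituting each data point gives a linear system:
  16a - 4b + c = 86
  9a - 3b + c = 50
  9a + 3b + c = 44
Solving the system yields a = 5, b = -1, c = 2.
So g(s) = 5s^2 - s + 2.
The leading coefficient is 5.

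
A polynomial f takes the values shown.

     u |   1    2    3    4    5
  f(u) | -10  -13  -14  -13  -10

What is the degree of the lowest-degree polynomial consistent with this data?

Forward differences of the values at u = 1, 2, 3, 4, 5:
  f  : -10  -13  -14  -13  -10
  Δ  : -3  -1  1  3
  Δ^2: 2  2  2
  Δ^3: 0  0
  Δ^4: 0
The second differences are constant (2) and nonzero, while all higher differences vanish, so the minimal degree is 2.

2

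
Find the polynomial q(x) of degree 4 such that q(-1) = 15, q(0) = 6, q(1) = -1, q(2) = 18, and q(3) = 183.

Write q(x) = ax^4 + bx^3 + cx^2 + dx + e. Substituting each data point gives a linear system:
  a - b + c - d + e = 15
  e = 6
  a + b + c + d + e = -1
  16a + 8b + 4c + 2d + e = 18
  81a + 27b + 9c + 3d + e = 183
Solving the system yields a = 4, b = -4, c = -3, d = -4, e = 6.
So q(x) = 4x^4 - 4x^3 - 3x^2 - 4x + 6.
Check: q(-1) = 15. ✓

q(x) = 4x^4 - 4x^3 - 3x^2 - 4x + 6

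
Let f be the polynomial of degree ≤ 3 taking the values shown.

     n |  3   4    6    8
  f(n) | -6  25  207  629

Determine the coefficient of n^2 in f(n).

Write f(n) = an^3 + bn^2 + cn + d. Substituting each data point gives a linear system:
  27a + 9b + 3c + d = -6
  64a + 16b + 4c + d = 25
  216a + 36b + 6c + d = 207
  512a + 64b + 8c + d = 629
Solving the system yields a = 2, b = -6, c = -1, d = -3.
So f(n) = 2n^3 - 6n^2 - n - 3.
The coefficient of n^2 is -6.

-6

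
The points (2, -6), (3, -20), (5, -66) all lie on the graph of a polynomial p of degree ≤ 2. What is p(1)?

2

Write p(n) = an^2 + bn + c. Substituting each data point gives a linear system:
  4a + 2b + c = -6
  9a + 3b + c = -20
  25a + 5b + c = -66
Solving the system yields a = -3, b = 1, c = 4.
So p(n) = -3n^2 + n + 4.
Then p(1) = 2.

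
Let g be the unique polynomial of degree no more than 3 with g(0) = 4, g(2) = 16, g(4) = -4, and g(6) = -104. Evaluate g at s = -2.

8

Using the Lagrange interpolation formula with nodes 0, 2, 4, 6:
  L_0(s) = (s - 2)(s - 4)(s - 6) / -48
  L_1(s) = s(s - 4)(s - 6) / 16
  L_2(s) = s(s - 2)(s - 6) / -16
  L_3(s) = s(s - 2)(s - 4) / 48
Then g(s) = 4·L_0(s) + 16·L_1(s) - 4·L_2(s) - 104·L_3(s).
Expanding and collecting terms gives g(s) = -s³ + 2s² + 6s + 4.
Evaluating at s = -2: g(-2) = 8.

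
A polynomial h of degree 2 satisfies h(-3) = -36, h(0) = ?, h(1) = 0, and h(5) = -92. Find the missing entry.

3

The 3 known points determine the degree-2 polynomial uniquely.
Write h(t) = at^2 + bt + c. Substituting each data point gives a linear system:
  9a - 3b + c = -36
  a + b + c = 0
  25a + 5b + c = -92
Solving the system yields a = -4, b = 1, c = 3.
So h(t) = -4t^2 + t + 3.
Then h(0) = 3.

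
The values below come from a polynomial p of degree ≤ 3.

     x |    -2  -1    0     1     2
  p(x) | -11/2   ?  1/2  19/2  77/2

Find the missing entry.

-1/2

On equispaced nodes a degree-3 polynomial has vanishing fourth forward difference, so
  p(-2) - 4·p(-1) + 6·p(0) - 4·p(1) + p(2) = 0.
Substituting the known values and solving for p(-1):
  -4·p(-1) = 2
  p(-1) = -1/2.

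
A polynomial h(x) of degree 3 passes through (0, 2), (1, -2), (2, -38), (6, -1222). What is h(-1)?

Using the Lagrange interpolation formula with nodes 0, 1, 2, 6:
  L_0(x) = (x - 1)(x - 2)(x - 6) / -12
  L_1(x) = x(x - 2)(x - 6) / 5
  L_2(x) = x(x - 1)(x - 6) / -8
  L_3(x) = x(x - 1)(x - 2) / 120
Then h(x) = 2·L_0(x) - 2·L_1(x) - 38·L_2(x) - 1222·L_3(x).
Expanding and collecting terms gives h(x) = -6x^3 + 2x^2 + 2.
Evaluating at x = -1: h(-1) = 10.

10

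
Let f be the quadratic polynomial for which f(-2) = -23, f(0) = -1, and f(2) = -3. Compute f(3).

-13

Write f(n) = an^2 + bn + c. Substituting each data point gives a linear system:
  4a - 2b + c = -23
  c = -1
  4a + 2b + c = -3
Solving the system yields a = -3, b = 5, c = -1.
So f(n) = -3n^2 + 5n - 1.
Then f(3) = -13.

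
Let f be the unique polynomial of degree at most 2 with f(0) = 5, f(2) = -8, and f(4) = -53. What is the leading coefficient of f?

Write f(x) = ax^2 + bx + c. Substituting each data point gives a linear system:
  c = 5
  4a + 2b + c = -8
  16a + 4b + c = -53
Solving the system yields a = -4, b = 3/2, c = 5.
So f(x) = -4x² + (3/2)x + 5.
The leading coefficient is -4.

-4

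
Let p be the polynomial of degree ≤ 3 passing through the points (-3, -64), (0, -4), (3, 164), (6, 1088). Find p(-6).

Forward differences of the values at t = -3, 0, 3, 6:
  p  : -64  -4  164  1088
  Δ  : 60  168  924
  Δ^2: 108  756
  Δ^3: 648
The third differences are constant, confirming degree 3.
Interpolating (Newton forward form) and evaluating at t = -6 gives p(-6) = -664.

-664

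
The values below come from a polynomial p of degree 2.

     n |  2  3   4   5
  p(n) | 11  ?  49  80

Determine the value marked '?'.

26

The 3 known points determine the degree-2 polynomial uniquely.
Write p(n) = an^2 + bn + c. Substituting each data point gives a linear system:
  4a + 2b + c = 11
  16a + 4b + c = 49
  25a + 5b + c = 80
Solving the system yields a = 4, b = -5, c = 5.
So p(n) = 4n² - 5n + 5.
Then p(3) = 26.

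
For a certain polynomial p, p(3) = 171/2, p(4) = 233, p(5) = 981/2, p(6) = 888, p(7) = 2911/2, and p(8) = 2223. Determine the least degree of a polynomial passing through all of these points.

Forward differences of the values at t = 3, 4, 5, 6, 7, 8:
  p  : 171/2  233  981/2  888  2911/2  2223
  Δ  : 295/2  515/2  795/2  1135/2  1535/2
  Δ^2: 110  140  170  200
  Δ^3: 30  30  30
  Δ^4: 0  0
  Δ^5: 0
The third differences are constant (30) and nonzero, while all higher differences vanish, so the minimal degree is 3.

3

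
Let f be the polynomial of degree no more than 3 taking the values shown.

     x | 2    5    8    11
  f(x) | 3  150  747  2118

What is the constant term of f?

-5

Write f(x) = ax^3 + bx^2 + cx + d. Substituting each data point gives a linear system:
  8a + 4b + 2c + d = 3
  125a + 25b + 5c + d = 150
  512a + 64b + 8c + d = 747
  1331a + 121b + 11c + d = 2118
Solving the system yields a = 2, b = -5, c = 6, d = -5.
So f(x) = 2x³ - 5x² + 6x - 5.
The constant term is -5.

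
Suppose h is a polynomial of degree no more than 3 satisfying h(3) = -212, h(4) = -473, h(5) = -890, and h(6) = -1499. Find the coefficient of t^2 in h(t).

-6

Write h(t) = at^3 + bt^2 + ct + d. Substituting each data point gives a linear system:
  27a + 9b + 3c + d = -212
  64a + 16b + 4c + d = -473
  125a + 25b + 5c + d = -890
  216a + 36b + 6c + d = -1499
Solving the system yields a = -6, b = -6, c = 3, d = -5.
So h(t) = -6t^3 - 6t^2 + 3t - 5.
The coefficient of t^2 is -6.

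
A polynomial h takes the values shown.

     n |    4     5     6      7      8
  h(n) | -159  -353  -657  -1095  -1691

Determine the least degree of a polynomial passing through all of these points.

Forward differences of the values at n = 4, 5, 6, 7, 8:
  h  : -159  -353  -657  -1095  -1691
  Δ  : -194  -304  -438  -596
  Δ^2: -110  -134  -158
  Δ^3: -24  -24
  Δ^4: 0
The third differences are constant (-24) and nonzero, while all higher differences vanish, so the minimal degree is 3.

3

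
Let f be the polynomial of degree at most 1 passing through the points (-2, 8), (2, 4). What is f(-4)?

Using the Lagrange interpolation formula with nodes -2, 2:
  L_0(u) = (u - 2) / -4
  L_1(u) = (u + 2) / 4
Then f(u) = 8·L_0(u) + 4·L_1(u).
Expanding and collecting terms gives f(u) = -u + 6.
Evaluating at u = -4: f(-4) = 10.

10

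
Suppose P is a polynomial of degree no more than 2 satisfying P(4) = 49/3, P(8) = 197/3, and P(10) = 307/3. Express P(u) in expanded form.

P(u) = u^2 + (1/3)u - 1

Using the Lagrange interpolation formula with nodes 4, 8, 10:
  L_0(u) = (u - 8)(u - 10) / 24
  L_1(u) = (u - 4)(u - 10) / -8
  L_2(u) = (u - 4)(u - 8) / 12
Then P(u) = 49/3·L_0(u) + 197/3·L_1(u) + 307/3·L_2(u).
Expanding and collecting terms gives P(u) = u² + (1/3)u - 1.
Check: P(10) = 307/3. ✓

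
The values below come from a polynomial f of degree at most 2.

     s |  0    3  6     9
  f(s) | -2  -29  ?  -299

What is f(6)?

-128

On equispaced nodes a degree-2 polynomial has vanishing third forward difference, so
  - f(0) + 3·f(3) - 3·f(6) + f(9) = 0.
Substituting the known values and solving for f(6):
  -3·f(6) = 384
  f(6) = -128.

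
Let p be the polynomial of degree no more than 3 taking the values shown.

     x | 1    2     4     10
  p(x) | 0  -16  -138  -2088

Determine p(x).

Write p(x) = ax^3 + bx^2 + cx + d. Substituting each data point gives a linear system:
  a + b + c + d = 0
  8a + 4b + 2c + d = -16
  64a + 16b + 4c + d = -138
  1000a + 100b + 10c + d = -2088
Solving the system yields a = -2, b = -1, c = 1, d = 2.
So p(x) = -2x^3 - x^2 + x + 2.
Check: p(4) = -138. ✓

p(x) = -2x^3 - x^2 + x + 2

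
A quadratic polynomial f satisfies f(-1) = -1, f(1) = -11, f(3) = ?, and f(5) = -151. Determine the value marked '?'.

-61

On equispaced nodes a degree-2 polynomial has vanishing third forward difference, so
  - f(-1) + 3·f(1) - 3·f(3) + f(5) = 0.
Substituting the known values and solving for f(3):
  -3·f(3) = 183
  f(3) = -61.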